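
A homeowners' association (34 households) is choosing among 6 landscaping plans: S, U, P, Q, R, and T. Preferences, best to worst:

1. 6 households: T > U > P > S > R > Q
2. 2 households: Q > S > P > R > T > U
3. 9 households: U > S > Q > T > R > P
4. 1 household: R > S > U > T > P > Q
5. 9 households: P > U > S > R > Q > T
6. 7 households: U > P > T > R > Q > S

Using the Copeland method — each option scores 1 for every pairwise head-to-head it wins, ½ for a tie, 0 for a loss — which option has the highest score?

U

S: beats Q, R, and T; loses to U and P → score 3.
U: beats S, P, Q, R, and T → score 5.
P: beats S, Q, R, and T; loses to U → score 4.
Q: beats T; loses to S, U, P, and R → score 1.
R: beats Q; loses to S, U, P, and T → score 1.
T: beats R; loses to S, U, P, and Q → score 1.
U has the best pairwise record.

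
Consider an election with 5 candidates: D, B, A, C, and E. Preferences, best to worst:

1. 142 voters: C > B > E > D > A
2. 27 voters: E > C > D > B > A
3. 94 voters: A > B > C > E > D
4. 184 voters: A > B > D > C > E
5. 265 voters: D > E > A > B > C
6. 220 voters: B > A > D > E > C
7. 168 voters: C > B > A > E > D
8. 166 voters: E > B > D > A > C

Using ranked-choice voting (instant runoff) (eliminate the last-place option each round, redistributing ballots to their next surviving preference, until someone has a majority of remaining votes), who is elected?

B

Round 1: D 265, B 220, A 278, C 310, E 193. Eliminate E.
Round 2: D 265, B 386, A 278, C 337. Eliminate D.
Round 3: B 386, A 543, C 337. Eliminate C.
Round 4: B 723, A 543. B has a majority.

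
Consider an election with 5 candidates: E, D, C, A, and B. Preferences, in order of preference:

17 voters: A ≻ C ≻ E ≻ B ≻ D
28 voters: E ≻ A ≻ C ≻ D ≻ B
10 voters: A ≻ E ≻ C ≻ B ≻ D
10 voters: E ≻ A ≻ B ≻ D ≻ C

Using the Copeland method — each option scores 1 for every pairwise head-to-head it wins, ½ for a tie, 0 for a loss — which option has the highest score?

E

E: beats D, C, A, and B → score 4.
D: loses to E, C, A, and B → score 0.
C: beats D and B; loses to E and A → score 2.
A: beats D, C, and B; loses to E → score 3.
B: beats D; loses to E, C, and A → score 1.
E has the best pairwise record.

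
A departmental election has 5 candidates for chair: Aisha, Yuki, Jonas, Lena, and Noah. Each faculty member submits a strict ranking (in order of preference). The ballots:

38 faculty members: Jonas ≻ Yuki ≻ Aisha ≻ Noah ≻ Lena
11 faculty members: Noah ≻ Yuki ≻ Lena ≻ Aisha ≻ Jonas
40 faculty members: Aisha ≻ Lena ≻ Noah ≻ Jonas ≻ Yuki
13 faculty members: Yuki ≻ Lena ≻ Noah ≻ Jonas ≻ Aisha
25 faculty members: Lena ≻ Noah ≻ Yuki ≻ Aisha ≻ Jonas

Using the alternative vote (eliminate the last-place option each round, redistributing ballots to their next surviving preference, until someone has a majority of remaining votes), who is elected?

Aisha

Round 1: Aisha 40, Yuki 13, Jonas 38, Lena 25, Noah 11. Eliminate Noah.
Round 2: Aisha 40, Yuki 24, Jonas 38, Lena 25. Eliminate Yuki.
Round 3: Aisha 40, Jonas 38, Lena 49. Eliminate Jonas.
Round 4: Aisha 78, Lena 49. Aisha has a majority.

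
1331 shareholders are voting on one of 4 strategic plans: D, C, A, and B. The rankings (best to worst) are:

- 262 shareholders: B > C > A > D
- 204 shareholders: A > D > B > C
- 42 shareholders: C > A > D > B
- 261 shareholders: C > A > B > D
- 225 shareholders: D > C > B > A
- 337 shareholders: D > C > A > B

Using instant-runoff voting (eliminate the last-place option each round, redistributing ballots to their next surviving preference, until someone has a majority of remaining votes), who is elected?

D

Round 1: D 562, C 303, A 204, B 262. Eliminate A.
Round 2: D 766, C 303, B 262. D has a majority.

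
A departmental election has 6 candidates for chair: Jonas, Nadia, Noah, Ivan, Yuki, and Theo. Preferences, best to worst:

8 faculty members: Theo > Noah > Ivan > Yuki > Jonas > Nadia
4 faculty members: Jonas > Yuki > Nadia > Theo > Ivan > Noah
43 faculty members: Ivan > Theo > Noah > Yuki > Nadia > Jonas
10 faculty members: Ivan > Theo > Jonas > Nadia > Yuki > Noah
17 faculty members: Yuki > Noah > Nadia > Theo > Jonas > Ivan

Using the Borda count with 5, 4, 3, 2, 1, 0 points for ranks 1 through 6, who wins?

Jonas: 8·1 + 4·5 + 43·0 + 10·3 + 17·1 = 75
Nadia: 8·0 + 4·3 + 43·1 + 10·2 + 17·3 = 126
Noah: 8·4 + 4·0 + 43·3 + 10·0 + 17·4 = 229
Ivan: 8·3 + 4·1 + 43·5 + 10·5 + 17·0 = 293
Yuki: 8·2 + 4·4 + 43·2 + 10·1 + 17·5 = 213
Theo: 8·5 + 4·2 + 43·4 + 10·4 + 17·2 = 294
Theo has the highest Borda score (294).

Theo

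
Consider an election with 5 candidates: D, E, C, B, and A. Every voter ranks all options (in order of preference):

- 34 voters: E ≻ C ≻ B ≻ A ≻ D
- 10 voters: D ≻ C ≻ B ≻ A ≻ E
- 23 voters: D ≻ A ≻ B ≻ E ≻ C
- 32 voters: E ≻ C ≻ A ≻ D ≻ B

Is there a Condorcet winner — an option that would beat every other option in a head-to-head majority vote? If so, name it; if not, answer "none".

E

E vs D: 66–33 for E.
E vs C: 89–10 for E.
E vs B: 66–33 for E.
E vs A: 66–33 for E.
E beats every other option head-to-head.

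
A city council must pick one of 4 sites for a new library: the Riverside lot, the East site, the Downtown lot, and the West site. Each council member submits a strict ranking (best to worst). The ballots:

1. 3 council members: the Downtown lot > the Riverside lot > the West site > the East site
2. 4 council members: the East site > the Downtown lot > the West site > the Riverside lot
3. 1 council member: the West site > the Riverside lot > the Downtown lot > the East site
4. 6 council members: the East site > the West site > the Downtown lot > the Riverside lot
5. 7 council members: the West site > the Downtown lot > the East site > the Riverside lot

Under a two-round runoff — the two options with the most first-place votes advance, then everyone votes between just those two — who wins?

Round 1 first-place votes: the Riverside lot 0, the East site 10, the Downtown lot 3, the West site 8.
the East site and the West site advance.
Runoff: the East site is preferred to the West site by 10 voters; the West site by 11.
the West site wins the runoff.

the West site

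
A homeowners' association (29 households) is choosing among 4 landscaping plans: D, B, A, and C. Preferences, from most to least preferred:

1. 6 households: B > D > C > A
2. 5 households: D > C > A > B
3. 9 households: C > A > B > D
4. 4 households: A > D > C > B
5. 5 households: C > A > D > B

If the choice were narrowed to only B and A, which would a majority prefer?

Voters preferring B to A: 6; preferring A to B: 23.
A wins the head-to-head.

A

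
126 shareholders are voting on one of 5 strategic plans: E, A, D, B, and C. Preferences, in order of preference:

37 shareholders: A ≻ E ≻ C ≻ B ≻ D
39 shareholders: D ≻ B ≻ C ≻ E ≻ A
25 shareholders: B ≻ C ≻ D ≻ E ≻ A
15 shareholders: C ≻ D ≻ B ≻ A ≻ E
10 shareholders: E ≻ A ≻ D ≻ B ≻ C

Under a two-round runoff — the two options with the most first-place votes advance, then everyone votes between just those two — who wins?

Round 1 first-place votes: E 10, A 37, D 39, B 25, C 15.
D and A advance.
Runoff: D is preferred to A by 79 voters; A by 47.
D wins the runoff.

D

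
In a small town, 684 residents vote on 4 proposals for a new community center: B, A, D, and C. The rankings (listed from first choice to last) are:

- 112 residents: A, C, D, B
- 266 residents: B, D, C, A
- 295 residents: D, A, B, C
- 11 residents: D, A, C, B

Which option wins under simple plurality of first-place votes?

First-place votes: B 266, A 112, D 306, C 0.
D has the most first-place votes.

D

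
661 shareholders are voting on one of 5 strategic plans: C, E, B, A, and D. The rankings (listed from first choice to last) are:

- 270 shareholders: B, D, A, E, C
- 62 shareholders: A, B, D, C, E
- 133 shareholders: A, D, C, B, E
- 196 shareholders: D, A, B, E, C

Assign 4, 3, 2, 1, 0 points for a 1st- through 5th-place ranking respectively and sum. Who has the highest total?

C: 270·0 + 62·1 + 133·2 + 196·0 = 328
E: 270·1 + 62·0 + 133·0 + 196·1 = 466
B: 270·4 + 62·3 + 133·1 + 196·2 = 1791
A: 270·2 + 62·4 + 133·4 + 196·3 = 1908
D: 270·3 + 62·2 + 133·3 + 196·4 = 2117
D has the highest Borda score (2117).

D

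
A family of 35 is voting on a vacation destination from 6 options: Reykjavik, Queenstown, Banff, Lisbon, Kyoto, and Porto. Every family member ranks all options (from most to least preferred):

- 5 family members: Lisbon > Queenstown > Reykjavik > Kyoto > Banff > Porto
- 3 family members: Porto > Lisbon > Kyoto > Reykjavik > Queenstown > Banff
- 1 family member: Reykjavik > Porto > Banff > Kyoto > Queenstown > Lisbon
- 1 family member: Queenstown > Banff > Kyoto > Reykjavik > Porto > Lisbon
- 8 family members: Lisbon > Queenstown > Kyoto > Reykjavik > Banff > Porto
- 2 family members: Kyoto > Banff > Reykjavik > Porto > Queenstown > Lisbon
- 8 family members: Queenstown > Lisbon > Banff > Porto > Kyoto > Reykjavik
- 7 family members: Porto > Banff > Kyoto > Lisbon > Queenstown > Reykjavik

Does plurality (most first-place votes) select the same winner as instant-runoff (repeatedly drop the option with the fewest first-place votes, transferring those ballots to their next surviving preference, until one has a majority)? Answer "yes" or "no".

yes

Plurality — first-place votes: Reykjavik 1, Queenstown 9, Banff 0, Lisbon 13, Kyoto 2, Porto 10. Winner: Lisbon.
Instant-runoff — R1 Reykjavik 1, Queenstown 9, Banff 0, Lisbon 13, Kyoto 2, Porto 10 (Banff out); R2 Reykjavik 1, Queenstown 9, Lisbon 13, Kyoto 2, Porto 10 (Reykjavik out); R3 Queenstown 9, Lisbon 13, Kyoto 2, Porto 11 (Kyoto out); R4 Queenstown 9, Lisbon 13, Porto 13 (Queenstown out); R5 Lisbon 21, Porto 14 (Lisbon winner). Winner: Lisbon.
The two methods agree.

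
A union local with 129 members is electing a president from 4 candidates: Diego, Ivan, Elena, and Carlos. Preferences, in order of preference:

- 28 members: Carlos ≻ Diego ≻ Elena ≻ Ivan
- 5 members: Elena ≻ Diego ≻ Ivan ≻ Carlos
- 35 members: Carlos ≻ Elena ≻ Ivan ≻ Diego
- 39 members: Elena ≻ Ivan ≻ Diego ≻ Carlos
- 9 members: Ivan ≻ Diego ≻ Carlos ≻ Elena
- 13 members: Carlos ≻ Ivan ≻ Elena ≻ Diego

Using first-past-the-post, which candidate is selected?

Carlos

First-place votes: Diego 0, Ivan 9, Elena 44, Carlos 76.
Carlos has the most first-place votes.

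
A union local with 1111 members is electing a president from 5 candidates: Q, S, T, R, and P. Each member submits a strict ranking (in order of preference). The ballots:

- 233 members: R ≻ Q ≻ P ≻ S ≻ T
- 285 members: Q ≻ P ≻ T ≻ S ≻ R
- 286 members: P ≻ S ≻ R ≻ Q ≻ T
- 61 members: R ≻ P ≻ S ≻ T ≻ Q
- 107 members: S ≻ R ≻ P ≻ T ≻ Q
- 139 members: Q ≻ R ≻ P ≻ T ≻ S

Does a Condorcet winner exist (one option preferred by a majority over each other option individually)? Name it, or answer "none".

none

Checking pairwise contests:
R beats Q 687–424.
Q beats S 657–454.
Q beats T 943–168.
S beats R 678–433.
Q beats P 657–454.
Every option loses at least one head-to-head, so there is no Condorcet winner.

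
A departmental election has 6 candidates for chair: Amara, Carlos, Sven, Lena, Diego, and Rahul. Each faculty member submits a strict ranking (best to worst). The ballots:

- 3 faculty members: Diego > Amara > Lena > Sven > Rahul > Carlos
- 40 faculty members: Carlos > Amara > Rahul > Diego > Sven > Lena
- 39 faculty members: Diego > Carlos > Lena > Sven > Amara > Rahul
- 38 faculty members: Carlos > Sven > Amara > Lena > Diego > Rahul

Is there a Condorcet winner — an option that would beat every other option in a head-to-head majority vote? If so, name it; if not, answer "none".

Carlos

Carlos vs Amara: 117–3 for Carlos.
Carlos vs Sven: 117–3 for Carlos.
Carlos vs Lena: 117–3 for Carlos.
Carlos vs Diego: 78–42 for Carlos.
Carlos vs Rahul: 117–3 for Carlos.
Carlos beats every other option head-to-head.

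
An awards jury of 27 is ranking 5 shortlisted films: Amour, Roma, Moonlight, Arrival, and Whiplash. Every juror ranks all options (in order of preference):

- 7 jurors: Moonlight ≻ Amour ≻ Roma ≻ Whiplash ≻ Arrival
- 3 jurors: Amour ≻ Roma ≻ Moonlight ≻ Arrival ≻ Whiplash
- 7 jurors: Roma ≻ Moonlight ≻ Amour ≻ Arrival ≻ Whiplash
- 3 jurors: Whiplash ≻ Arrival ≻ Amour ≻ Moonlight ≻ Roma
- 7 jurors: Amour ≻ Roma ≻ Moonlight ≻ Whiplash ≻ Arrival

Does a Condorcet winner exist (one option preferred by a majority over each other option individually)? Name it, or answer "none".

Checking pairwise contests:
Moonlight beats Amour 14–13.
Amour beats Roma 20–7.
Roma beats Moonlight 17–10.
Amour beats Arrival 24–3.
Amour beats Whiplash 24–3.
Every option loses at least one head-to-head, so there is no Condorcet winner.

none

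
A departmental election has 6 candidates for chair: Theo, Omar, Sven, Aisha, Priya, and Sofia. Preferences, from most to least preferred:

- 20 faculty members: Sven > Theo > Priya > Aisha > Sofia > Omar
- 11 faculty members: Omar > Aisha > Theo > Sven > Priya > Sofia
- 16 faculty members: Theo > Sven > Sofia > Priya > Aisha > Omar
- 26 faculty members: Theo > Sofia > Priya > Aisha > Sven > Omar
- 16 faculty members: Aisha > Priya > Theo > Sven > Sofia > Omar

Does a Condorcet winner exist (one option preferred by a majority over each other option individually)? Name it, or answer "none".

Theo

Theo vs Omar: 78–11 for Theo.
Theo vs Sven: 69–20 for Theo.
Theo vs Aisha: 62–27 for Theo.
Theo vs Priya: 73–16 for Theo.
Theo vs Sofia: 89–0 for Theo.
Theo beats every other option head-to-head.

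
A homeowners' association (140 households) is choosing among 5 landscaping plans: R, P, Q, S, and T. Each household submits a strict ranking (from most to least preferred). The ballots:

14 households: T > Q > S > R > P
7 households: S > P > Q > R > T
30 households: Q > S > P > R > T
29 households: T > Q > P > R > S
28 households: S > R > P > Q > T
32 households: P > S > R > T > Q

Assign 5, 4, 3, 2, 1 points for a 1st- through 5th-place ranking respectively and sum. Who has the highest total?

R: 14·2 + 7·2 + 30·2 + 29·2 + 28·4 + 32·3 = 368
P: 14·1 + 7·4 + 30·3 + 29·3 + 28·3 + 32·5 = 463
Q: 14·4 + 7·3 + 30·5 + 29·4 + 28·2 + 32·1 = 431
S: 14·3 + 7·5 + 30·4 + 29·1 + 28·5 + 32·4 = 494
T: 14·5 + 7·1 + 30·1 + 29·5 + 28·1 + 32·2 = 344
S has the highest Borda score (494).

S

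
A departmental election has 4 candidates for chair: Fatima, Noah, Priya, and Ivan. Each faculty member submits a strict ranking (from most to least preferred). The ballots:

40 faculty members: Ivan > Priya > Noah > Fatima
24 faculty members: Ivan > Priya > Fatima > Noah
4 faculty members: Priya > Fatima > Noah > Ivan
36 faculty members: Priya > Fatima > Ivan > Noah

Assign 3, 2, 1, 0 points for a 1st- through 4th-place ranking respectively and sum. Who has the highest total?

Priya

Fatima: 40·0 + 24·1 + 4·2 + 36·2 = 104
Noah: 40·1 + 24·0 + 4·1 + 36·0 = 44
Priya: 40·2 + 24·2 + 4·3 + 36·3 = 248
Ivan: 40·3 + 24·3 + 4·0 + 36·1 = 228
Priya has the highest Borda score (248).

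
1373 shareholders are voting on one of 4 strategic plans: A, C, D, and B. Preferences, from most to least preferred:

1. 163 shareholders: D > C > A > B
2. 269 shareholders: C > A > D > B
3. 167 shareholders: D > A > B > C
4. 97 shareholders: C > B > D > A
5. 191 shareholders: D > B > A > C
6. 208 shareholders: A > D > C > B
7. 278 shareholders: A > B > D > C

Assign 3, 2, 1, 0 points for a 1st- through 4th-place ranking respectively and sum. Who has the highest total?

A: 163·1 + 269·2 + 167·2 + 97·0 + 191·1 + 208·3 + 278·3 = 2684
C: 163·2 + 269·3 + 167·0 + 97·3 + 191·0 + 208·1 + 278·0 = 1632
D: 163·3 + 269·1 + 167·3 + 97·1 + 191·3 + 208·2 + 278·1 = 2623
B: 163·0 + 269·0 + 167·1 + 97·2 + 191·2 + 208·0 + 278·2 = 1299
A has the highest Borda score (2684).

A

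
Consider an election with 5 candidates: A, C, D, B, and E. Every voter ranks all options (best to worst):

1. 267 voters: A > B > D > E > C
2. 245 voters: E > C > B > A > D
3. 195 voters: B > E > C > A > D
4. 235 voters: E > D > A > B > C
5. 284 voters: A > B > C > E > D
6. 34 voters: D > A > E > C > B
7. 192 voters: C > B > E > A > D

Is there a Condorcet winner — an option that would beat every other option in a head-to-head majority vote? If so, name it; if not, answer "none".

none

Checking pairwise contests:
E beats A 867–585.
A beats C 820–632.
A beats D 1183–269.
A beats B 820–632.
B beats E 938–514.
Every option loses at least one head-to-head, so there is no Condorcet winner.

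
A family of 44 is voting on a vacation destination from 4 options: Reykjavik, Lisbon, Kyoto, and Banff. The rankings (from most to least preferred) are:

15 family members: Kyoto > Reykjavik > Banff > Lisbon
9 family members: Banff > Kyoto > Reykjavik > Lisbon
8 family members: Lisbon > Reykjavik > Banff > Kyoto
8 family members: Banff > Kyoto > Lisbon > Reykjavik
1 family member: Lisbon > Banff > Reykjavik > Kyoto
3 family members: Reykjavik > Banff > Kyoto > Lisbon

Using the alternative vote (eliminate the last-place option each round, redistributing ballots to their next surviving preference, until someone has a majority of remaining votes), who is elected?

Banff

Round 1: Reykjavik 3, Lisbon 9, Kyoto 15, Banff 17. Eliminate Reykjavik.
Round 2: Lisbon 9, Kyoto 15, Banff 20. Eliminate Lisbon.
Round 3: Kyoto 15, Banff 29. Banff has a majority.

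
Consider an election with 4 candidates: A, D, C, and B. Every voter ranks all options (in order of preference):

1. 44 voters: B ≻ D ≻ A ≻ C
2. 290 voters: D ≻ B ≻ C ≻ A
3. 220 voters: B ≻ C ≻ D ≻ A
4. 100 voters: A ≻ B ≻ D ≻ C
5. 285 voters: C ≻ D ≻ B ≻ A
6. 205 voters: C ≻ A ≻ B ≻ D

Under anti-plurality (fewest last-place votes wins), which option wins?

B

Last-place votes: A 795, D 205, C 144, B 0.
B is ranked last by the fewest voters, so B wins.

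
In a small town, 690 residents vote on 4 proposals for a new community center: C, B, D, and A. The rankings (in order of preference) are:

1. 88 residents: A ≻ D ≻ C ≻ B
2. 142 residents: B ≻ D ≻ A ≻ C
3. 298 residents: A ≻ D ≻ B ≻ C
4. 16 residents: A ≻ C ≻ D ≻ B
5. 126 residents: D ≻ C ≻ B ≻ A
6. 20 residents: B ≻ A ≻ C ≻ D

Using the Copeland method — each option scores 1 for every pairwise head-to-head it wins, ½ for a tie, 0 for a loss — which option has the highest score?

C: loses to B, D, and A → score 0.
B: beats C; loses to D and A → score 1.
D: beats C and B; loses to A → score 2.
A: beats C, B, and D → score 3.
A has the best pairwise record.

A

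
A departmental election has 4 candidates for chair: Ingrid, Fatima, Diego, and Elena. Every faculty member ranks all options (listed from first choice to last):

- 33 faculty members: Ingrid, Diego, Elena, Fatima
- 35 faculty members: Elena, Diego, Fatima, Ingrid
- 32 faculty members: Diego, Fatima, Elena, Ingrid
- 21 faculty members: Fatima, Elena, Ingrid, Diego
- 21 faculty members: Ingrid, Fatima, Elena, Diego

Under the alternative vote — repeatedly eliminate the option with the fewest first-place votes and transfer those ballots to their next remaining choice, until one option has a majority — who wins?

Elena

Round 1: Ingrid 54, Fatima 21, Diego 32, Elena 35. Eliminate Fatima.
Round 2: Ingrid 54, Diego 32, Elena 56. Eliminate Diego.
Round 3: Ingrid 54, Elena 88. Elena has a majority.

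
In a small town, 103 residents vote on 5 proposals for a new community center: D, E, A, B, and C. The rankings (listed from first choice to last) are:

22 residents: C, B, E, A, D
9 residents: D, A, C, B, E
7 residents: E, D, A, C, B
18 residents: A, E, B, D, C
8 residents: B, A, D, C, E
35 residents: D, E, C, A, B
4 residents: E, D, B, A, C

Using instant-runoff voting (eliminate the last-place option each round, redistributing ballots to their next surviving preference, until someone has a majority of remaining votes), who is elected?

D

Round 1: D 44, E 11, A 18, B 8, C 22. Eliminate B.
Round 2: D 44, E 11, A 26, C 22. Eliminate E.
Round 3: D 55, A 26, C 22. D has a majority.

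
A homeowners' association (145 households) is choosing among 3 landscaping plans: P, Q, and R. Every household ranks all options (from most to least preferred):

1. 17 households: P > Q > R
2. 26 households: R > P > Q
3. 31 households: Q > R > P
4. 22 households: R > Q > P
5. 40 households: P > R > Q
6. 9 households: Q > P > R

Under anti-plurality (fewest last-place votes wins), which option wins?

Last-place votes: P 53, Q 66, R 26.
R is ranked last by the fewest voters, so R wins.

R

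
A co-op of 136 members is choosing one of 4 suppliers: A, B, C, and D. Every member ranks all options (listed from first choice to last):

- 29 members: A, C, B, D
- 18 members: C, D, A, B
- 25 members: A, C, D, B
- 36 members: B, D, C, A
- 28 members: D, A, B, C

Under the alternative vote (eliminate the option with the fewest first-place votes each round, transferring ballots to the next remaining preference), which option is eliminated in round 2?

B

Round 1: A 54, B 36, C 18, D 28. Eliminate C.
Round 2: A 54, B 36, D 46. Eliminate B.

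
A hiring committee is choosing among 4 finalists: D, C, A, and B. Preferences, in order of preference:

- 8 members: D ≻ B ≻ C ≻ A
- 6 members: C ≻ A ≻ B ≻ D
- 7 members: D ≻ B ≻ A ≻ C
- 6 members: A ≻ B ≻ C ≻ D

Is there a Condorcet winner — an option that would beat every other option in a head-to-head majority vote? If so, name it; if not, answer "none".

D vs C: 15–12 for D.
D vs A: 15–12 for D.
D vs B: 15–12 for D.
D beats every other option head-to-head.

D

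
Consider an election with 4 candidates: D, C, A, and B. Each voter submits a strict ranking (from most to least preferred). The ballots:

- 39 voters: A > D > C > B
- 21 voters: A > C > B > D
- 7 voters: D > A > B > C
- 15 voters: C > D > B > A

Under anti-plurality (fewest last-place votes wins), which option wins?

C

Last-place votes: D 21, C 7, A 15, B 39.
C is ranked last by the fewest voters, so C wins.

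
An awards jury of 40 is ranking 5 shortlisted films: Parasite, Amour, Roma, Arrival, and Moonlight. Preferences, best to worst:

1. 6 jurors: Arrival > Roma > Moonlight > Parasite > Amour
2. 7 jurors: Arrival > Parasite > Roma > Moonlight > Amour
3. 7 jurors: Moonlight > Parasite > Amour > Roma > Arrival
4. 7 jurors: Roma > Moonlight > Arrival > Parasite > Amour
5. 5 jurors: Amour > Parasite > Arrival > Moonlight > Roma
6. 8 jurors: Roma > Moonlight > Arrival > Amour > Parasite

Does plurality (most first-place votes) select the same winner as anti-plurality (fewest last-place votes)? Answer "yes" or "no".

no

Plurality — first-place votes: Parasite 0, Amour 5, Roma 15, Arrival 13, Moonlight 7. Winner: Roma.
Anti-plurality — last-place votes: Parasite 8, Amour 20, Roma 5, Arrival 7, Moonlight 0. Winner: Moonlight.
The two methods disagree.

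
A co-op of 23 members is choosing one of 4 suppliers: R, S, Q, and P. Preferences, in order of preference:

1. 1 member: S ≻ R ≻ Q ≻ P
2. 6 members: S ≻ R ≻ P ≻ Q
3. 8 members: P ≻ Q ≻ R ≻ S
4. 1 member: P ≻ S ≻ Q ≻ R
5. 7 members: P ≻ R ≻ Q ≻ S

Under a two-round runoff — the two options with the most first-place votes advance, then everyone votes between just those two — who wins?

Round 1 first-place votes: R 0, S 7, Q 0, P 16.
P and S advance.
Runoff: P is preferred to S by 16 voters; S by 7.
P wins the runoff.

P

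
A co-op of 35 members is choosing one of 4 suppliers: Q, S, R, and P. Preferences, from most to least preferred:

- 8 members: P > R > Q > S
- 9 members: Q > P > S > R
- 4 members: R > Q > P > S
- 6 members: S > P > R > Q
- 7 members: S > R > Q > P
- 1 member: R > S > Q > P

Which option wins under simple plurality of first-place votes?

S

First-place votes: Q 9, S 13, R 5, P 8.
S has the most first-place votes.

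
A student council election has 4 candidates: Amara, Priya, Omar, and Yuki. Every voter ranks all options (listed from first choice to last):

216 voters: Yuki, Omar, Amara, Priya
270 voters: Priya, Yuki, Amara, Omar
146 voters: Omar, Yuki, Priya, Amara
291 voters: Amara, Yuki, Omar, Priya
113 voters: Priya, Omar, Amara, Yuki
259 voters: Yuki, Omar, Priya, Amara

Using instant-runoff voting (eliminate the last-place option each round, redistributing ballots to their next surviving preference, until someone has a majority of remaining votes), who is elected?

Round 1: Amara 291, Priya 383, Omar 146, Yuki 475. Eliminate Omar.
Round 2: Amara 291, Priya 383, Yuki 621. Eliminate Amara.
Round 3: Priya 383, Yuki 912. Yuki has a majority.

Yuki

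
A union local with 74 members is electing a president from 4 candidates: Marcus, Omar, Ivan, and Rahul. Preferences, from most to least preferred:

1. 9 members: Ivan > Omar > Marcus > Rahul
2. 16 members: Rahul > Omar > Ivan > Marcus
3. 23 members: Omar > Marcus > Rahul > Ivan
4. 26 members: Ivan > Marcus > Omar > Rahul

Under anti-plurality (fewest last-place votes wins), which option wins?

Omar

Last-place votes: Marcus 16, Omar 0, Ivan 23, Rahul 35.
Omar is ranked last by the fewest voters, so Omar wins.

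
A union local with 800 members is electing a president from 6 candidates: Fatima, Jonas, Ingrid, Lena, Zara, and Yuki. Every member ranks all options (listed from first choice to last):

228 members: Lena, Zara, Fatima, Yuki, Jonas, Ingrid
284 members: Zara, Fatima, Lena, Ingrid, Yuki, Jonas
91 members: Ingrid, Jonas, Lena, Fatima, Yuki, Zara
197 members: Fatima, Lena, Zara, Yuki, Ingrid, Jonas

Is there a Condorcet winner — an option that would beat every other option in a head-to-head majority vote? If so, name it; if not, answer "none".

Checking pairwise contests:
Zara beats Fatima 512–288.
Fatima beats Jonas 709–91.
Fatima beats Ingrid 709–91.
Fatima beats Lena 481–319.
Lena beats Zara 516–284.
Fatima beats Yuki 800–0.
Every option loses at least one head-to-head, so there is no Condorcet winner.

none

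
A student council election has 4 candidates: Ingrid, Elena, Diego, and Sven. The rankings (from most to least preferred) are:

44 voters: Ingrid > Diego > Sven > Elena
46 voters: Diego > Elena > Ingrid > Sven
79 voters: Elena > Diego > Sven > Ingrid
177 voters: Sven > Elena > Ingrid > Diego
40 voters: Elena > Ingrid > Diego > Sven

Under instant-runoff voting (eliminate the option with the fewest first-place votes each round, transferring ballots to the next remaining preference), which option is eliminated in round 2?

Round 1: Ingrid 44, Elena 119, Diego 46, Sven 177. Eliminate Ingrid.
Round 2: Elena 119, Diego 90, Sven 177. Eliminate Diego.

Diego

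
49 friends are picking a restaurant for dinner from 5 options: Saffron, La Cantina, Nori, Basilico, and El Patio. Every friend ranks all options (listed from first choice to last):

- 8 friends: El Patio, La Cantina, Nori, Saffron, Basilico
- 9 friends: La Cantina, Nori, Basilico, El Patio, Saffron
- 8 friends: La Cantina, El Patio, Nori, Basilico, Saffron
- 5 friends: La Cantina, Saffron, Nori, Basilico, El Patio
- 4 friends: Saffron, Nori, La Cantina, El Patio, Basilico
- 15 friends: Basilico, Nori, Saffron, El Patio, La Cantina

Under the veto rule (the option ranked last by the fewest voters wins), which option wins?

Nori

Last-place votes: Saffron 17, La Cantina 15, Nori 0, Basilico 12, El Patio 5.
Nori is ranked last by the fewest voters, so Nori wins.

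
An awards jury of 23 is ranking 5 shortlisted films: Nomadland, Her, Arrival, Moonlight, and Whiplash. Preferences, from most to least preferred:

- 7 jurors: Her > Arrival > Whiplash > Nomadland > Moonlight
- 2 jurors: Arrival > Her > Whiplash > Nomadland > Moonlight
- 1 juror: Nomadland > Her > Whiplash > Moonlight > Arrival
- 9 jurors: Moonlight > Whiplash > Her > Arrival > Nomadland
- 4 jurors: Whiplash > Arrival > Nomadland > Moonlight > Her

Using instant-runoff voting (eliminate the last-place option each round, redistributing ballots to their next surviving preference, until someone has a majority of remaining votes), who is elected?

Moonlight

Round 1: Nomadland 1, Her 7, Arrival 2, Moonlight 9, Whiplash 4. Eliminate Nomadland.
Round 2: Her 8, Arrival 2, Moonlight 9, Whiplash 4. Eliminate Arrival.
Round 3: Her 10, Moonlight 9, Whiplash 4. Eliminate Whiplash.
Round 4: Her 10, Moonlight 13. Moonlight has a majority.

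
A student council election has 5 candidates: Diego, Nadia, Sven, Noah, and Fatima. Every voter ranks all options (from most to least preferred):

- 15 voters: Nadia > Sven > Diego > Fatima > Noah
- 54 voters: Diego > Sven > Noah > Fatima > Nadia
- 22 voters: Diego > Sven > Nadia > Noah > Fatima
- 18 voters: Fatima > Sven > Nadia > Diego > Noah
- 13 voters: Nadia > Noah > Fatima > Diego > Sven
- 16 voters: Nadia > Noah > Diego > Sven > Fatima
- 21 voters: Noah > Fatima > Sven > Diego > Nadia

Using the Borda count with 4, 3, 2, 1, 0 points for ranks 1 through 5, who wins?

Diego: 15·2 + 54·4 + 22·4 + 18·1 + 13·1 + 16·2 + 21·1 = 418
Nadia: 15·4 + 54·0 + 22·2 + 18·2 + 13·4 + 16·4 + 21·0 = 256
Sven: 15·3 + 54·3 + 22·3 + 18·3 + 13·0 + 16·1 + 21·2 = 385
Noah: 15·0 + 54·2 + 22·1 + 18·0 + 13·3 + 16·3 + 21·4 = 301
Fatima: 15·1 + 54·1 + 22·0 + 18·4 + 13·2 + 16·0 + 21·3 = 230
Diego has the highest Borda score (418).

Diego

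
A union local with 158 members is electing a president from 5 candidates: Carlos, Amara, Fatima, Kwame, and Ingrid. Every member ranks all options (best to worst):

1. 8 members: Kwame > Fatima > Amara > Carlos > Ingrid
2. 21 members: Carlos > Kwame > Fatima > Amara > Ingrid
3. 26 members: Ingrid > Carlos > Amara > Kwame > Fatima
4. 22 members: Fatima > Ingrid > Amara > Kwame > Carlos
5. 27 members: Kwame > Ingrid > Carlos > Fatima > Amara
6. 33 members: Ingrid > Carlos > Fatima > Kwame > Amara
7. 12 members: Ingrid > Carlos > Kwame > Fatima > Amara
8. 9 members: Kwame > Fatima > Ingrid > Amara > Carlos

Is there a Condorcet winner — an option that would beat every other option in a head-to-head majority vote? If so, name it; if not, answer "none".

Ingrid

Ingrid vs Carlos: 129–29 for Ingrid.
Ingrid vs Amara: 129–29 for Ingrid.
Ingrid vs Fatima: 98–60 for Ingrid.
Ingrid vs Kwame: 93–65 for Ingrid.
Ingrid beats every other option head-to-head.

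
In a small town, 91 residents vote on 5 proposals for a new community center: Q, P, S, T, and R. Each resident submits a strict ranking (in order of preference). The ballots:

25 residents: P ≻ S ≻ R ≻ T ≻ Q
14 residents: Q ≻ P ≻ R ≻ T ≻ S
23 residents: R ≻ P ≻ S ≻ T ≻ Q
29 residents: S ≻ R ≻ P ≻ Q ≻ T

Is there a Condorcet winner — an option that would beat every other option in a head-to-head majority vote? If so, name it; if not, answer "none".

Checking pairwise contests:
P beats Q 77–14.
R beats P 52–39.
P beats S 62–29.
P beats T 91–0.
S beats R 54–37.
Every option loses at least one head-to-head, so there is no Condorcet winner.

none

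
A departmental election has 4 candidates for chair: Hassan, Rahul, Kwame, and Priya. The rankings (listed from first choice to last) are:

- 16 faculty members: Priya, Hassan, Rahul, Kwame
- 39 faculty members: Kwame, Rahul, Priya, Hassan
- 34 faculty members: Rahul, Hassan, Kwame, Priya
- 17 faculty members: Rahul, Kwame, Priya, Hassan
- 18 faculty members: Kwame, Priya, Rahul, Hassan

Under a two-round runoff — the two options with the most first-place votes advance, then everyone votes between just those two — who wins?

Rahul

Round 1 first-place votes: Hassan 0, Rahul 51, Kwame 57, Priya 16.
Kwame and Rahul advance.
Runoff: Kwame is preferred to Rahul by 57 voters; Rahul by 67.
Rahul wins the runoff.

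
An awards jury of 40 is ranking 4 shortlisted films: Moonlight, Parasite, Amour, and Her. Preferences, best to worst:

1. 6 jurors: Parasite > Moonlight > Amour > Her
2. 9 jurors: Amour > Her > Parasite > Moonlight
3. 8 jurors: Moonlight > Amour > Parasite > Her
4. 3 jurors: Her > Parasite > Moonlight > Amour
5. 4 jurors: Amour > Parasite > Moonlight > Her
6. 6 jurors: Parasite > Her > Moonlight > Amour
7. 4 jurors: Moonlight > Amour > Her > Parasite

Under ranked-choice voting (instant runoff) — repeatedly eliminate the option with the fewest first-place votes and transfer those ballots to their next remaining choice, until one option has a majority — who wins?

Round 1: Moonlight 12, Parasite 12, Amour 13, Her 3. Eliminate Her.
Round 2: Moonlight 12, Parasite 15, Amour 13. Eliminate Moonlight.
Round 3: Parasite 15, Amour 25. Amour has a majority.

Amour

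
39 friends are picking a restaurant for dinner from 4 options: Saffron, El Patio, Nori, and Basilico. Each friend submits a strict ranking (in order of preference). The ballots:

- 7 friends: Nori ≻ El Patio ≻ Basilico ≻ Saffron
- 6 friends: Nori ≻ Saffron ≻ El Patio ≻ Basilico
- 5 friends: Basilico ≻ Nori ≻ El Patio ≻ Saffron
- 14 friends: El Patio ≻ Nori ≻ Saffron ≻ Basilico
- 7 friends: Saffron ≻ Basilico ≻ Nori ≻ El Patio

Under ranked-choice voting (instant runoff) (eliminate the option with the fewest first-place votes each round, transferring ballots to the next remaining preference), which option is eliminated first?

Round 1: Saffron 7, El Patio 14, Nori 13, Basilico 5. Eliminate Basilico.

Basilico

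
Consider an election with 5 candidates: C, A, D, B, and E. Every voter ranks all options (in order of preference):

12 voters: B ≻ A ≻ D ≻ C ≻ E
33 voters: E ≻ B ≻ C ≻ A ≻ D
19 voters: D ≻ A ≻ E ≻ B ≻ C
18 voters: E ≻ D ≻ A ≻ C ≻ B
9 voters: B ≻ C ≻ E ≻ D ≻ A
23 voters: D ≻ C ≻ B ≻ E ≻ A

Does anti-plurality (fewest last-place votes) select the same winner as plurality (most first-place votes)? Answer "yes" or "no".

Anti-plurality — last-place votes: C 19, A 32, D 33, B 18, E 12. Winner: E.
Plurality — first-place votes: C 0, A 0, D 42, B 21, E 51. Winner: E.
The two methods agree.

yes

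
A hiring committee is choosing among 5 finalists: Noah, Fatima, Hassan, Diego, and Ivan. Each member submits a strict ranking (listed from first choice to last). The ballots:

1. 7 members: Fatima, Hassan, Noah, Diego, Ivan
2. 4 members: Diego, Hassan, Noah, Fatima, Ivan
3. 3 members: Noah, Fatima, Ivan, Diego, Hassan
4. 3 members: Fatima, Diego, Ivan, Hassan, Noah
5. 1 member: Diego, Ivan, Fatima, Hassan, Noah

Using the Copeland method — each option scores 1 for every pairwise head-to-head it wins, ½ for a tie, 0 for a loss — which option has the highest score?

Noah: beats Diego and Ivan; loses to Fatima and Hassan → score 2.
Fatima: beats Noah, Hassan, Diego, and Ivan → score 4.
Hassan: beats Noah and Ivan; loses to Fatima and Diego → score 2.
Diego: beats Hassan and Ivan; loses to Noah and Fatima → score 2.
Ivan: loses to Noah, Fatima, Hassan, and Diego → score 0.
Fatima has the best pairwise record.

Fatima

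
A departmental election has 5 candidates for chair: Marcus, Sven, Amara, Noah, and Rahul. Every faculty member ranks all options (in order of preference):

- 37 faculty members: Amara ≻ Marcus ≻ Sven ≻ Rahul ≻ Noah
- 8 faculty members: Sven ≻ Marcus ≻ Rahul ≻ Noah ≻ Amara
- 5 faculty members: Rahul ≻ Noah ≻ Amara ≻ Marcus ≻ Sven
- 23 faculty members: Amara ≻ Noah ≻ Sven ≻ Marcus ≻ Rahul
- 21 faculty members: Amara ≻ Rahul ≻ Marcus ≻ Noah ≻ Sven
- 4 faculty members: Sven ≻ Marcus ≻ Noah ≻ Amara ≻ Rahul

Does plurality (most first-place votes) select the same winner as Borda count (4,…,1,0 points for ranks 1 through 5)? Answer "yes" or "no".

yes

Plurality — first-place votes: Marcus 0, Sven 12, Amara 81, Noah 0, Rahul 5. Winner: Amara.
Borda — scores: Marcus 217, Sven 168, Amara 338, Noah 121, Rahul 136. Winner: Amara.
The two methods agree.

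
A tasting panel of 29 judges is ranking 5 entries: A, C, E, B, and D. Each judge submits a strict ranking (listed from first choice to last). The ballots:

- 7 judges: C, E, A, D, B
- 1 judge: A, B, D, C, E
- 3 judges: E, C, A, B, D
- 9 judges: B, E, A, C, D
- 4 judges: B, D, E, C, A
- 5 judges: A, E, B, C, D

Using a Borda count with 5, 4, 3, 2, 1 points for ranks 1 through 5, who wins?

A: 7·3 + 1·5 + 3·3 + 9·3 + 4·1 + 5·5 = 91
C: 7·5 + 1·2 + 3·4 + 9·2 + 4·2 + 5·2 = 85
E: 7·4 + 1·1 + 3·5 + 9·4 + 4·3 + 5·4 = 112
B: 7·1 + 1·4 + 3·2 + 9·5 + 4·5 + 5·3 = 97
D: 7·2 + 1·3 + 3·1 + 9·1 + 4·4 + 5·1 = 50
E has the highest Borda score (112).

E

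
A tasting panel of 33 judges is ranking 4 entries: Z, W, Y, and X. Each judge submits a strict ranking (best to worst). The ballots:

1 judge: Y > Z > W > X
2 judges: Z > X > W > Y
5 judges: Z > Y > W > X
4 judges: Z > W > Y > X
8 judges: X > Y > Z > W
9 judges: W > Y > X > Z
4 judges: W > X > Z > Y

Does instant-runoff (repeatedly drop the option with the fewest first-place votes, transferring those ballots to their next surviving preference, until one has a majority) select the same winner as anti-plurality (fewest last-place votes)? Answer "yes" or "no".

no

Instant-runoff — R1 Z 11, W 13, Y 1, X 8 (Y out); R2 Z 12, W 13, X 8 (X out); R3 Z 20, W 13 (Z winner). Winner: Z.
Anti-plurality — last-place votes: Z 9, W 8, Y 6, X 10. Winner: Y.
The two methods disagree.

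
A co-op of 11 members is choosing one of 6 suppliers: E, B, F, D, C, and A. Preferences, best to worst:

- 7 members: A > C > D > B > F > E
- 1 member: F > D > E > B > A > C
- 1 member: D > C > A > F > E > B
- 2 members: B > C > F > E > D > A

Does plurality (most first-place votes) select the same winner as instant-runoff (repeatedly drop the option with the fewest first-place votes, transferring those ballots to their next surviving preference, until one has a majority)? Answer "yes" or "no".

Plurality — first-place votes: E 0, B 2, F 1, D 1, C 0, A 7. Winner: A.
Instant-runoff — R1 E 0, B 2, F 1, D 1, C 0, A 7 (A winner). Winner: A.
The two methods agree.

yes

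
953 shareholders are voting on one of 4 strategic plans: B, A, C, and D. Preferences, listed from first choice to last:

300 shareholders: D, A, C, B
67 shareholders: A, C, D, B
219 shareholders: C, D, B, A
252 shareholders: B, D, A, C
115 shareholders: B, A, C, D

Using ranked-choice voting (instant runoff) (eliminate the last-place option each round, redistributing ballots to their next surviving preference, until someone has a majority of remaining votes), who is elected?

Round 1: B 367, A 67, C 219, D 300. Eliminate A.
Round 2: B 367, C 286, D 300. Eliminate C.
Round 3: B 367, D 586. D has a majority.

D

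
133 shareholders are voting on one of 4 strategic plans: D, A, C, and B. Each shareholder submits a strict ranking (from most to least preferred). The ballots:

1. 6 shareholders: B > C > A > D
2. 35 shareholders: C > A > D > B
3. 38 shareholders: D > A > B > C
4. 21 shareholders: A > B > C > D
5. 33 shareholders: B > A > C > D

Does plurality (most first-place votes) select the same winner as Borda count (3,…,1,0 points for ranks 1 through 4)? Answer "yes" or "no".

no

Plurality — first-place votes: D 38, A 21, C 35, B 39. Winner: B.
Borda — scores: D 149, A 281, C 171, B 197. Winner: A.
The two methods disagree.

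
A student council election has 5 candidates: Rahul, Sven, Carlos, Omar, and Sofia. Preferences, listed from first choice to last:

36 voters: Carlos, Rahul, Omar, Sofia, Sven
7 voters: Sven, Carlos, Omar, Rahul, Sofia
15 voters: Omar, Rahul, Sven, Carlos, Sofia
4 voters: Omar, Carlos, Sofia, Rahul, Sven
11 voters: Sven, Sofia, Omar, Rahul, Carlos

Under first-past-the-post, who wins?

First-place votes: Rahul 0, Sven 18, Carlos 36, Omar 19, Sofia 0.
Carlos has the most first-place votes.

Carlos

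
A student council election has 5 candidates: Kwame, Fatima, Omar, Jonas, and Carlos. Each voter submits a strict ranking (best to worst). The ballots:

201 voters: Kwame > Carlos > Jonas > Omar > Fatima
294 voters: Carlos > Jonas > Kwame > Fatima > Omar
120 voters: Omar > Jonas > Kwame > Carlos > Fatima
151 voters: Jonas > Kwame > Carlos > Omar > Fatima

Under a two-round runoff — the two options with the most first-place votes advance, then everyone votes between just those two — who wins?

Round 1 first-place votes: Kwame 201, Fatima 0, Omar 120, Jonas 151, Carlos 294.
Carlos and Kwame advance.
Runoff: Carlos is preferred to Kwame by 294 voters; Kwame by 472.
Kwame wins the runoff.

Kwame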